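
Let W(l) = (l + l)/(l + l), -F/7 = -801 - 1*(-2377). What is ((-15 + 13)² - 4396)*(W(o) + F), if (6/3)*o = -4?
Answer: 48448152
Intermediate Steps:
o = -2 (o = (½)*(-4) = -2)
F = -11032 (F = -7*(-801 - 1*(-2377)) = -7*(-801 + 2377) = -7*1576 = -11032)
W(l) = 1 (W(l) = (2*l)/((2*l)) = (2*l)*(1/(2*l)) = 1)
((-15 + 13)² - 4396)*(W(o) + F) = ((-15 + 13)² - 4396)*(1 - 11032) = ((-2)² - 4396)*(-11031) = (4 - 4396)*(-11031) = -4392*(-11031) = 48448152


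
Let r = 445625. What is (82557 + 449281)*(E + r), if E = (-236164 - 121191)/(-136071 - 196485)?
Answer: 1065081955832885/4494 ≈ 2.3700e+11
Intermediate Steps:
E = 357355/332556 (E = -357355/(-332556) = -357355*(-1/332556) = 357355/332556 ≈ 1.0746)
(82557 + 449281)*(E + r) = (82557 + 449281)*(357355/332556 + 445625) = 531838*(148195624855/332556) = 1065081955832885/4494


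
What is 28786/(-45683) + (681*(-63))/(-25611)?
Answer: 407566501/389995771 ≈ 1.0451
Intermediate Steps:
28786/(-45683) + (681*(-63))/(-25611) = 28786*(-1/45683) - 42903*(-1/25611) = -28786/45683 + 14301/8537 = 407566501/389995771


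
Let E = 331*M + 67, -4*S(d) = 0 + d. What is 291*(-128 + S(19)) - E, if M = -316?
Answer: 263595/4 ≈ 65899.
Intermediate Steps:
S(d) = -d/4 (S(d) = -(0 + d)/4 = -d/4)
E = -104529 (E = 331*(-316) + 67 = -104596 + 67 = -104529)
291*(-128 + S(19)) - E = 291*(-128 - 1/4*19) - 1*(-104529) = 291*(-128 - 19/4) + 104529 = 291*(-531/4) + 104529 = -154521/4 + 104529 = 263595/4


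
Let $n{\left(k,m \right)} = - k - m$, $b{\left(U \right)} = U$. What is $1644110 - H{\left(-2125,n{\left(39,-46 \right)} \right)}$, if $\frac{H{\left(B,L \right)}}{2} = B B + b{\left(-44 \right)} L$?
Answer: $-7386524$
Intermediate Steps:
$H{\left(B,L \right)} = - 88 L + 2 B^{2}$ ($H{\left(B,L \right)} = 2 \left(B B - 44 L\right) = 2 \left(B^{2} - 44 L\right) = - 88 L + 2 B^{2}$)
$1644110 - H{\left(-2125,n{\left(39,-46 \right)} \right)} = 1644110 - \left(- 88 \left(\left(-1\right) 39 - -46\right) + 2 \left(-2125\right)^{2}\right) = 1644110 - \left(- 88 \left(-39 + 46\right) + 2 \cdot 4515625\right) = 1644110 - \left(\left(-88\right) 7 + 9031250\right) = 1644110 - \left(-616 + 9031250\right) = 1644110 - 9030634 = -7386524$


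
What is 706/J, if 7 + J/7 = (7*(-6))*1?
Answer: -706/343 ≈ -2.0583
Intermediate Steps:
J = -343 (J = -49 + 7*((7*(-6))*1) = -49 + 7*(-42*1) = -49 + 7*(-42) = -49 - 294 = -343)
706/J = 706/(-343) = 706*(-1/343) = -706/343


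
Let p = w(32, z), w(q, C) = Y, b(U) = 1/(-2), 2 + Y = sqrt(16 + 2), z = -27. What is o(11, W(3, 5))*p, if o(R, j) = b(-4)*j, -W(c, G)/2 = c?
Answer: -6 + 9*sqrt(2) ≈ 6.7279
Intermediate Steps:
W(c, G) = -2*c
Y = -2 + 3*sqrt(2) (Y = -2 + sqrt(16 + 2) = -2 + sqrt(18) = -2 + 3*sqrt(2) ≈ 2.2426)
b(U) = -1/2
w(q, C) = -2 + 3*sqrt(2)
o(R, j) = -j/2
p = -2 + 3*sqrt(2) ≈ 2.2426
o(11, W(3, 5))*p = (-(-1)*3)*(-2 + 3*sqrt(2)) = (-1/2*(-6))*(-2 + 3*sqrt(2)) = 3*(-2 + 3*sqrt(2)) = -6 + 9*sqrt(2)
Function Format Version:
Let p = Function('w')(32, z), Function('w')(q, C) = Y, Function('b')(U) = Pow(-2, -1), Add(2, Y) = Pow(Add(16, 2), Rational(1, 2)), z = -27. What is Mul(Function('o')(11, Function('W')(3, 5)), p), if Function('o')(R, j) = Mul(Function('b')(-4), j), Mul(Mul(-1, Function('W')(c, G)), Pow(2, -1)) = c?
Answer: Add(-6, Mul(9, Pow(2, Rational(1, 2)))) ≈ 6.7279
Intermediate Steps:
Function('W')(c, G) = Mul(-2, c)
Y = Add(-2, Mul(3, Pow(2, Rational(1, 2)))) (Y = Add(-2, Pow(Add(16, 2), Rational(1, 2))) = Add(-2, Pow(18, Rational(1, 2))) = Add(-2, Mul(3, Pow(2, Rational(1, 2)))) ≈ 2.2426)
Function('b')(U) = Rational(-1, 2)
Function('w')(q, C) = Add(-2, Mul(3, Pow(2, Rational(1, 2))))
Function('o')(R, j) = Mul(Rational(-1, 2), j)
p = Add(-2, Mul(3, Pow(2, Rational(1, 2)))) ≈ 2.2426
Mul(Function('o')(11, Function('W')(3, 5)), p) = Mul(Mul(Rational(-1, 2), Mul(-2, 3)), Add(-2, Mul(3, Pow(2, Rational(1, 2))))) = Mul(Mul(Rational(-1, 2), -6), Add(-2, Mul(3, Pow(2, Rational(1, 2))))) = Mul(3, Add(-2, Mul(3, Pow(2, Rational(1, 2))))) = Add(-6, Mul(9, Pow(2, Rational(1, 2))))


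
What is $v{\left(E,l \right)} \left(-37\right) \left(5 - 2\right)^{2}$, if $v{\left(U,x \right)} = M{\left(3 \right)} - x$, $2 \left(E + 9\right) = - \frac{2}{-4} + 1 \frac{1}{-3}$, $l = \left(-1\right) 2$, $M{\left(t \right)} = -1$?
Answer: $-333$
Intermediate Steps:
$l = -2$
$E = - \frac{107}{12}$ ($E = -9 + \frac{- \frac{2}{-4} + 1 \frac{1}{-3}}{2} = -9 + \frac{\left(-2\right) \left(- \frac{1}{4}\right) + 1 \left(- \frac{1}{3}\right)}{2} = -9 + \frac{\frac{1}{2} - \frac{1}{3}}{2} = -9 + \frac{1}{2} \cdot \frac{1}{6} = -9 + \frac{1}{12} = - \frac{107}{12} \approx -8.9167$)
$v{\left(U,x \right)} = -1 - x$
$v{\left(E,l \right)} \left(-37\right) \left(5 - 2\right)^{2} = \left(-1 - -2\right) \left(-37\right) \left(5 - 2\right)^{2} = \left(-1 + 2\right) \left(-37\right) 3^{2} = 1 \left(-37\right) 9 = \left(-37\right) 9 = -333$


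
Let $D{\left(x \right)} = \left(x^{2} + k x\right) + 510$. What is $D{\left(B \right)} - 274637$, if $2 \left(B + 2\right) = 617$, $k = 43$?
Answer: $- \frac{668021}{4} \approx -1.6701 \cdot 10^{5}$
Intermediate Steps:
$B = \frac{613}{2}$ ($B = -2 + \frac{1}{2} \cdot 617 = -2 + \frac{617}{2} = \frac{613}{2} \approx 306.5$)
$D{\left(x \right)} = 510 + x^{2} + 43 x$ ($D{\left(x \right)} = \left(x^{2} + 43 x\right) + 510 = 510 + x^{2} + 43 x$)
$D{\left(B \right)} - 274637 = \left(510 + \left(\frac{613}{2}\right)^{2} + 43 \cdot \frac{613}{2}\right) - 274637 = \left(510 + \frac{375769}{4} + \frac{26359}{2}\right) - 274637 = \frac{430527}{4} - 274637 = - \frac{668021}{4}$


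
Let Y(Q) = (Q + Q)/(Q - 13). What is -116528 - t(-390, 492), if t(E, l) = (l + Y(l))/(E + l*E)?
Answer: -137588685046/1180735 ≈ -1.1653e+5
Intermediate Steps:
Y(Q) = 2*Q/(-13 + Q) (Y(Q) = (2*Q)/(-13 + Q) = 2*Q/(-13 + Q))
t(E, l) = (l + 2*l/(-13 + l))/(E + E*l) (t(E, l) = (l + 2*l/(-13 + l))/(E + l*E) = (l + 2*l/(-13 + l))/(E + E*l))
-116528 - t(-390, 492) = -116528 - 492*(-11 + 492)/((-390)*(1 + 492)*(-13 + 492)) = -116528 - 492*(-1)*481/(390*493*479) = -116528 - 1*(-3034/1180735) = -116528 + 3034/1180735 = -137588685046/1180735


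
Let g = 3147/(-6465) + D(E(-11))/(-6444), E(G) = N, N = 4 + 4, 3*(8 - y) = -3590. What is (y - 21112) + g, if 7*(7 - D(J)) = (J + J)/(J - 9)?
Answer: -1935194341127/97207740 ≈ -19908.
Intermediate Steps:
y = 3614/3 (y = 8 - ⅓*(-3590) = 8 + 3590/3 = 3614/3 ≈ 1204.7)
N = 8
E(G) = 8
D(J) = 7 - 2*J/(7*(-9 + J)) (D(J) = 7 - (J + J)/(7*(J - 9)) = 7 - 2*J/(7*(-9 + J)))
g = -47458367/97207740 (g = 3147/(-6465) + ((-441 + 47*8)/(7*(-9 + 8)))/(-6444) = 3147*(-1/6465) + ((⅐)*(-441 + 376)/(-1))*(-1/6444) = -1049/2155 + ((⅐)*(-1)*(-65))*(-1/6444) = -1049/2155 + (65/7)*(-1/6444) = -1049/2155 - 65/45108 = -47458367/97207740 ≈ -0.48822)
(y - 21112) + g = (3614/3 - 21112) - 47458367/97207740 = -59722/3 - 47458367/97207740 = -1935194341127/97207740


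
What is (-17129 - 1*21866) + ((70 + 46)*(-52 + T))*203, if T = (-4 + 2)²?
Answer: -1169299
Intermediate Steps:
T = 4 (T = (-2)² = 4)
(-17129 - 1*21866) + ((70 + 46)*(-52 + T))*203 = (-17129 - 1*21866) + ((70 + 46)*(-52 + 4))*203 = (-17129 - 21866) + (116*(-48))*203 = -38995 - 5568*203 = -38995 - 1130304 = -1169299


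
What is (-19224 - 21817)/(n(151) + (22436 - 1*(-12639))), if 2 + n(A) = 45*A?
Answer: -41041/41868 ≈ -0.98025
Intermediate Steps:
n(A) = -2 + 45*A
(-19224 - 21817)/(n(151) + (22436 - 1*(-12639))) = (-19224 - 21817)/((-2 + 45*151) + (22436 - 1*(-12639))) = -41041/((-2 + 6795) + (22436 + 12639)) = -41041/(6793 + 35075) = -41041/41868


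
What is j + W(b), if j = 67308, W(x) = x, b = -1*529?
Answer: 66779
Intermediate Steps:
b = -529
j + W(b) = 67308 - 529 = 66779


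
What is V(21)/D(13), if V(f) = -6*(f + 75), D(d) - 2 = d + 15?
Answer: -96/5 ≈ -19.200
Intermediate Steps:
D(d) = 17 + d (D(d) = 2 + (d + 15) = 2 + (15 + d) = 17 + d)
V(f) = -450 - 6*f (V(f) = -6*(75 + f) = -450 - 6*f)
V(21)/D(13) = (-450 - 6*21)/(17 + 13) = (-450 - 126)/30 = -576*1/30 = -96/5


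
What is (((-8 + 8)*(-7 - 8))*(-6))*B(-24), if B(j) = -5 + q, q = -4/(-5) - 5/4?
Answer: 0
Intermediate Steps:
q = -9/20 (q = -4*(-1/5) - 5*1/4 = 4/5 - 5/4 = -9/20 ≈ -0.45000)
B(j) = -109/20 (B(j) = -5 - 9/20 = -109/20)
(((-8 + 8)*(-7 - 8))*(-6))*B(-24) = (((-8 + 8)*(-7 - 8))*(-6))*(-109/20) = ((0*(-15))*(-6))*(-109/20) = (0*(-6))*(-109/20) = 0*(-109/20) = 0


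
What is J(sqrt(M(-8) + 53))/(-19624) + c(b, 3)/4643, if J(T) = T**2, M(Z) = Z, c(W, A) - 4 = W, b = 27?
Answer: 399409/91114232 ≈ 0.0043836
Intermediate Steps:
c(W, A) = 4 + W
J(sqrt(M(-8) + 53))/(-19624) + c(b, 3)/4643 = (sqrt(-8 + 53))**2/(-19624) + (4 + 27)/4643 = (sqrt(45))**2*(-1/19624) + 31*(1/4643) = (3*sqrt(5))**2*(-1/19624) + 31/4643 = 45*(-1/19624) + 31/4643 = -45/19624 + 31/4643 = 399409/91114232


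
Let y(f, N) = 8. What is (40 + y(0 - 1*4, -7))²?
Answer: 2304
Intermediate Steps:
(40 + y(0 - 1*4, -7))² = (40 + 8)² = 48² = 2304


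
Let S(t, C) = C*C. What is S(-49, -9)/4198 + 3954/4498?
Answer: 8481615/9441302 ≈ 0.89835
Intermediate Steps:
S(t, C) = C²
S(-49, -9)/4198 + 3954/4498 = (-9)²/4198 + 3954/4498 = 81*(1/4198) + 3954*(1/4498) = 81/4198 + 1977/2249 = 8481615/9441302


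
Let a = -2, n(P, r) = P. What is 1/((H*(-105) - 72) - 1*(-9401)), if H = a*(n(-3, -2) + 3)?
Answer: 1/9329 ≈ 0.00010719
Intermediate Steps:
H = 0 (H = -2*(-3 + 3) = -2*0 = 0)
1/((H*(-105) - 72) - 1*(-9401)) = 1/((0*(-105) - 72) - 1*(-9401)) = 1/((0 - 72) + 9401) = 1/(-72 + 9401) = 1/9329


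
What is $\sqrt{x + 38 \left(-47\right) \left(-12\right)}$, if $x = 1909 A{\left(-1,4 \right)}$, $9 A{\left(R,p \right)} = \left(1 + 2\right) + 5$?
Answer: $\frac{4 \sqrt{13010}}{3} \approx 152.08$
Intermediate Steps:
$A{\left(R,p \right)} = \frac{8}{9}$ ($A{\left(R,p \right)} = \frac{\left(1 + 2\right) + 5}{9} = \frac{3 + 5}{9} = \frac{1}{9} \cdot 8 = \frac{8}{9}$)
$x = \frac{15272}{9}$ ($x = 1909 \cdot \frac{8}{9} = \frac{15272}{9} \approx 1696.9$)
$\sqrt{x + 38 \left(-47\right) \left(-12\right)} = \sqrt{\frac{15272}{9} + 38 \left(-47\right) \left(-12\right)} = \sqrt{\frac{15272}{9} - -21432} = \sqrt{\frac{15272}{9} + 21432} = \sqrt{\frac{208160}{9}} = \frac{4 \sqrt{13010}}{3}$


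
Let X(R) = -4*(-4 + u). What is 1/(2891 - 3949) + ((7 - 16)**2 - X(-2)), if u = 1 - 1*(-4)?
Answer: 89929/1058 ≈ 84.999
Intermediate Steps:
u = 5 (u = 1 + 4 = 5)
X(R) = -4 (X(R) = -4*(-4 + 5) = -4*1 = -4)
1/(2891 - 3949) + ((7 - 16)**2 - X(-2)) = 1/(2891 - 3949) + ((7 - 16)**2 - 1*(-4)) = 1/(-1058) + ((-9)**2 + 4) = -1/1058 + (81 + 4) = -1/1058 + 85 = 89929/1058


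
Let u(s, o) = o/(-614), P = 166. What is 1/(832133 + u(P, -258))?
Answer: 307/255464960 ≈ 1.2017e-6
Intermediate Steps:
u(s, o) = -o/614 (u(s, o) = o*(-1/614) = -o/614)
1/(832133 + u(P, -258)) = 1/(832133 - 1/614*(-258)) = 1/(832133 + 129/307) = 1/(255464960/307) = 307/255464960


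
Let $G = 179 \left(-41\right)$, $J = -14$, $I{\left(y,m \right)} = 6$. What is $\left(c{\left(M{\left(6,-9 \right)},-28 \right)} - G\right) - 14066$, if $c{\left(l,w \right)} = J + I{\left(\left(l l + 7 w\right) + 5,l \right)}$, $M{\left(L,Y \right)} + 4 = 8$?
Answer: $-6735$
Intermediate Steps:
$M{\left(L,Y \right)} = 4$ ($M{\left(L,Y \right)} = -4 + 8 = 4$)
$G = -7339$
$c{\left(l,w \right)} = -8$ ($c{\left(l,w \right)} = -14 + 6 = -8$)
$\left(c{\left(M{\left(6,-9 \right)},-28 \right)} - G\right) - 14066 = \left(-8 - -7339\right) - 14066 = \left(-8 + 7339\right) - 14066 = 7331 - 14066 = -6735$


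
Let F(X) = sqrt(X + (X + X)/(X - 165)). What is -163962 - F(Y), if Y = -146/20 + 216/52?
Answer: -163962 - I*sqrt(25103287204970)/2841670 ≈ -1.6396e+5 - 1.7632*I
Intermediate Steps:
Y = -409/130 (Y = -146*1/20 + 216*(1/52) = -73/10 + 54/13 = -409/130 ≈ -3.1462)
F(X) = sqrt(X + 2*X/(-165 + X)) (F(X) = sqrt(X + (2*X)/(-165 + X)) = sqrt(X + 2*X/(-165 + X)))
-163962 - F(Y) = -163962 - sqrt(-409*(-163 - 409/130)/(130*(-165 - 409/130))) = -163962 - sqrt(-409/130*(-21599/130)/(-21859/130)) = -163962 - sqrt(-409/130*(-130/21859)*(-21599/130)) = -163962 - sqrt(-8833991/2841670) = -163962 - I*sqrt(25103287204970)/2841670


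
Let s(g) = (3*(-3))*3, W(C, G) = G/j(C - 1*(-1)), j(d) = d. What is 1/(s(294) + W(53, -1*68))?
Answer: -27/763 ≈ -0.035387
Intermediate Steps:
W(C, G) = G/(1 + C) (W(C, G) = G/(C - 1*(-1)) = G/(C + 1) = G/(1 + C))
s(g) = -27 (s(g) = -9*3 = -27)
1/(s(294) + W(53, -1*68)) = 1/(-27 + (-1*68)/(1 + 53)) = 1/(-27 - 68/54) = 1/(-27 - 68*1/54) = 1/(-27 - 34/27) = 1/(-763/27) = -27/763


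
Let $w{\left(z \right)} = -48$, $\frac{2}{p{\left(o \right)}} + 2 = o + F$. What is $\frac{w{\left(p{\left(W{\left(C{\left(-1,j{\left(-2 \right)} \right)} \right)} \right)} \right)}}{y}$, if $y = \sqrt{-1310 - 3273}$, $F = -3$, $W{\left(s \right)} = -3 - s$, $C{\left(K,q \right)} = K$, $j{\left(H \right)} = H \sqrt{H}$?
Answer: $\frac{48 i \sqrt{4583}}{4583} \approx 0.70903 i$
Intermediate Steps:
$j{\left(H \right)} = H^{\frac{3}{2}}$
$p{\left(o \right)} = \frac{2}{-5 + o}$ ($p{\left(o \right)} = \frac{2}{-2 + \left(o - 3\right)} = \frac{2}{-2 + \left(-3 + o\right)} = \frac{2}{-5 + o}$)
$y = i \sqrt{4583}$ ($y = \sqrt{-4583} = i \sqrt{4583} \approx 67.698 i$)
$\frac{w{\left(p{\left(W{\left(C{\left(-1,j{\left(-2 \right)} \right)} \right)} \right)} \right)}}{y} = - \frac{48}{i \sqrt{4583}} = - 48 \left(- \frac{i \sqrt{4583}}{4583}\right) = \frac{48 i \sqrt{4583}}{4583}$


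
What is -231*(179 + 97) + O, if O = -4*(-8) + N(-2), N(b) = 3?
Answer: -63721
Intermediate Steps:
O = 35 (O = -4*(-8) + 3 = 32 + 3 = 35)
-231*(179 + 97) + O = -231*(179 + 97) + 35 = -231*276 + 35 = -63756 + 35 = -63721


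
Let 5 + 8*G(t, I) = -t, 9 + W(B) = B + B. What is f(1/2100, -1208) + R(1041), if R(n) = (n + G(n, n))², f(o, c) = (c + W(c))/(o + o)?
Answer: -47777519/16 ≈ -2.9861e+6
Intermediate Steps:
W(B) = -9 + 2*B (W(B) = -9 + (B + B) = -9 + 2*B)
f(o, c) = (-9 + 3*c)/(2*o) (f(o, c) = (c + (-9 + 2*c))/(o + o) = (-9 + 3*c)/((2*o)) = (-9 + 3*c)*(1/(2*o)) = (-9 + 3*c)/(2*o))
G(t, I) = -5/8 - t/8 (G(t, I) = -5/8 + (-t)/8 = -5/8 - t/8)
R(n) = (-5/8 + 7*n/8)² (R(n) = (n + (-5/8 - n/8))² = (-5/8 + 7*n/8)²)
f(1/2100, -1208) + R(1041) = 3*(-3 - 1208)/(2*(1/2100)) + (-5 + 7*1041)²/64 = (3/2)*(-1211)/(1/2100) + (-5 + 7287)²/64 = (3/2)*2100*(-1211) + (1/64)*7282² = -3814650 + (1/64)*53027524 = -3814650 + 13256881/16 = -47777519/16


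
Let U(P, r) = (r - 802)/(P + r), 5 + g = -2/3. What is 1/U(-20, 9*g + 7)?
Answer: 32/423 ≈ 0.075650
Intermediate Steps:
g = -17/3 (g = -5 - 2/3 = -5 - 2*⅓ = -5 - ⅔ = -17/3 ≈ -5.6667)
U(P, r) = (-802 + r)/(P + r)
1/U(-20, 9*g + 7) = 1/((-802 + (9*(-17/3) + 7))/(-20 + (9*(-17/3) + 7))) = 1/((-802 + (-51 + 7))/(-20 + (-51 + 7))) = 1/((-802 - 44)/(-20 - 44)) = 1/(-846/(-64)) = 1/(-1/64*(-846)) = 1/(423/32) = 32/423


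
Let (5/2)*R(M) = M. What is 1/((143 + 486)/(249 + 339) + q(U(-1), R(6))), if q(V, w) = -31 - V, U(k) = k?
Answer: -588/17011 ≈ -0.034566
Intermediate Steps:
R(M) = 2*M/5
1/((143 + 486)/(249 + 339) + q(U(-1), R(6))) = 1/((143 + 486)/(249 + 339) + (-31 - 1*(-1))) = 1/(629/588 + (-31 + 1)) = 1/(629*(1/588) - 30) = 1/(629/588 - 30) = 1/(-17011/588) = -588/17011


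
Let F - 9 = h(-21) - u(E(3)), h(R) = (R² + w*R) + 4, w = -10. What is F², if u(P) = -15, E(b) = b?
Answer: 461041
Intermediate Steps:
h(R) = 4 + R² - 10*R (h(R) = (R² - 10*R) + 4 = 4 + R² - 10*R)
F = 679 (F = 9 + ((4 + (-21)² - 10*(-21)) - 1*(-15)) = 9 + ((4 + 441 + 210) + 15) = 9 + (655 + 15) = 9 + 670 = 679)
F² = 679² = 461041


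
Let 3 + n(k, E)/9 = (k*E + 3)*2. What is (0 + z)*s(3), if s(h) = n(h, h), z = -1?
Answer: -189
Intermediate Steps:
n(k, E) = 27 + 18*E*k (n(k, E) = -27 + 9*((k*E + 3)*2) = -27 + 9*((E*k + 3)*2) = -27 + 9*((3 + E*k)*2) = -27 + 9*(6 + 2*E*k) = -27 + (54 + 18*E*k) = 27 + 18*E*k)
s(h) = 27 + 18*h**2 (s(h) = 27 + 18*h*h = 27 + 18*h**2)
(0 + z)*s(3) = (0 - 1)*(27 + 18*3**2) = -(27 + 18*9) = -(27 + 162) = -1*189 = -189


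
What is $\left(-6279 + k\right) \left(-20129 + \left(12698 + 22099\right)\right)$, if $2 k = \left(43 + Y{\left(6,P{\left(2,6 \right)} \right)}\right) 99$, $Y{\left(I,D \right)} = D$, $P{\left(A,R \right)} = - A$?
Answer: $-62331666$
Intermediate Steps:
$k = \frac{4059}{2}$ ($k = \frac{\left(43 - 2\right) 99}{2} = \frac{41 \cdot 99}{2} = \frac{1}{2} \cdot 4059 = \frac{4059}{2} \approx 2029.5$)
$\left(-6279 + k\right) \left(-20129 + \left(12698 + 22099\right)\right) = \left(-6279 + \frac{4059}{2}\right) \left(-20129 + \left(12698 + 22099\right)\right) = - \frac{8499 \left(-20129 + 34797\right)}{2} = \left(- \frac{8499}{2}\right) 14668 = -62331666$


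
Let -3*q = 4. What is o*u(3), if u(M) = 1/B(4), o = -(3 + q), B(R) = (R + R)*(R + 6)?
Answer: -1/48 ≈ -0.020833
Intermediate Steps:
q = -4/3 (q = -1/3*4 = -4/3 ≈ -1.3333)
B(R) = 2*R*(6 + R) (B(R) = (2*R)*(6 + R) = 2*R*(6 + R))
o = -5/3 (o = -(3 - 4/3) = -1*5/3 = -5/3 ≈ -1.6667)
u(M) = 1/80 (u(M) = 1/(2*4*(6 + 4)) = 1/(2*4*10) = 1/80)
o*u(3) = -5/3*1/80 = -1/48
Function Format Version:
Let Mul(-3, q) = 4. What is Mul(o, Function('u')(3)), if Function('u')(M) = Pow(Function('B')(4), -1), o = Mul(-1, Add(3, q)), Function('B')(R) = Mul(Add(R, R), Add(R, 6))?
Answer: Rational(-1, 48) ≈ -0.020833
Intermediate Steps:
q = Rational(-4, 3) (q = Mul(Rational(-1, 3), 4) = Rational(-4, 3) ≈ -1.3333)
Function('B')(R) = Mul(2, R, Add(6, R)) (Function('B')(R) = Mul(Mul(2, R), Add(6, R)) = Mul(2, R, Add(6, R)))
o = Rational(-5, 3) (o = Mul(-1, Add(3, Rational(-4, 3))) = Mul(-1, Rational(5, 3)) = Rational(-5, 3) ≈ -1.6667)
Function('u')(M) = Rational(1, 80) (Function('u')(M) = Pow(Mul(2, 4, Add(6, 4)), -1) = Pow(Mul(2, 4, 10), -1) = Pow(80, -1) = Rational(1, 80))
Mul(o, Function('u')(3)) = Mul(Rational(-5, 3), Rational(1, 80)) = Rational(-1, 48)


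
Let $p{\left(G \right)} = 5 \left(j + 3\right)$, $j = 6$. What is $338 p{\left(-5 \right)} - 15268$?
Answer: $-58$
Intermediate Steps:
$p{\left(G \right)} = 45$ ($p{\left(G \right)} = 5 \left(6 + 3\right) = 5 \cdot 9 = 45$)
$338 p{\left(-5 \right)} - 15268 = 338 \cdot 45 - 15268 = 15210 - 15268 = -58$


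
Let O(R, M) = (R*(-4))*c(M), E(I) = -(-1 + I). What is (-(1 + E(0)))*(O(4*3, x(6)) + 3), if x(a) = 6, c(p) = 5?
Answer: 474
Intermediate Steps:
E(I) = 1 - I
O(R, M) = -20*R (O(R, M) = (R*(-4))*5 = -4*R*5 = -20*R)
(-(1 + E(0)))*(O(4*3, x(6)) + 3) = (-(1 + (1 - 1*0)))*(-80*3 + 3) = (-(1 + (1 + 0)))*(-20*12 + 3) = (-(1 + 1))*(-240 + 3) = -1*2*(-237) = -2*(-237) = 474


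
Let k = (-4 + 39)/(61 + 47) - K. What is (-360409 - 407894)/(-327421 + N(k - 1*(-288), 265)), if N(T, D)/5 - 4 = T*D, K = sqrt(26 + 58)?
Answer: -489551635695708/33088311377689 - 23747938408800*sqrt(21)/33088311377689 ≈ -18.084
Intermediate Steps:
K = 2*sqrt(21) (K = sqrt(84) = 2*sqrt(21) ≈ 9.1651)
k = 35/108 - 2*sqrt(21) (k = (-4 + 39)/(61 + 47) - 2*sqrt(21) = 35/108 - 2*sqrt(21) ≈ -8.8411)
N(T, D) = 20 + 5*D*T (N(T, D) = 20 + 5*(T*D) = 20 + 5*(D*T) = 20 + 5*D*T)
(-360409 - 407894)/(-327421 + N(k - 1*(-288), 265)) = (-360409 - 407894)/(-327421 + (20 + 5*265*((35/108 - 2*sqrt(21)) - 1*(-288)))) = -768303/(-327421 + (20 + 5*265*((35/108 - 2*sqrt(21)) + 288))) = -768303/(-327421 + (20 + 5*265*(31139/108 - 2*sqrt(21)))) = -768303/(-327421 + (20 + (41259175/108 - 2650*sqrt(21)))) = -768303/(-327421 + (41261335/108 - 2650*sqrt(21))) = -768303/(5899867/108 - 2650*sqrt(21))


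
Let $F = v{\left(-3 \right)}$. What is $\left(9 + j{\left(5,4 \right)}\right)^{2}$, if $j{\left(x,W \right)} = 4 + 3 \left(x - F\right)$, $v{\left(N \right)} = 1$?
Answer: $625$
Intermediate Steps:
$F = 1$
$j{\left(x,W \right)} = 1 + 3 x$ ($j{\left(x,W \right)} = 4 + 3 \left(x - 1\right) = 4 + 3 \left(-1 + x\right) = 4 + \left(-3 + 3 x\right) = 1 + 3 x$)
$\left(9 + j{\left(5,4 \right)}\right)^{2} = \left(9 + \left(1 + 3 \cdot 5\right)\right)^{2} = \left(9 + \left(1 + 15\right)\right)^{2} = \left(9 + 16\right)^{2} = 25^{2} = 625$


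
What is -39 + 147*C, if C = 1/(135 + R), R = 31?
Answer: -6327/166 ≈ -38.114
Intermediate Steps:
C = 1/166 (C = 1/(135 + 31) = 1/166 ≈ 0.0060241)
-39 + 147*C = -39 + 147*(1/166) = -39 + 147/166 = -6327/166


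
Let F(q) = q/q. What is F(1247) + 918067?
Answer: 918068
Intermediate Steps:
F(q) = 1
F(1247) + 918067 = 1 + 918067 = 918068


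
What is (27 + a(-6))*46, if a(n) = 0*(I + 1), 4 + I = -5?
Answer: 1242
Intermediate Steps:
I = -9 (I = -4 - 5 = -9)
a(n) = 0 (a(n) = 0*(-9 + 1) = 0*(-8) = 0)
(27 + a(-6))*46 = (27 + 0)*46 = 27*46 = 1242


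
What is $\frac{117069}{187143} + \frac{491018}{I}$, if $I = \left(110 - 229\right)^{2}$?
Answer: $\frac{31182798561}{883377341} \approx 35.299$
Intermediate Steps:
$I = 14161$ ($I = \left(-119\right)^{2} = 14161$)
$\frac{117069}{187143} + \frac{491018}{I} = \frac{117069}{187143} + \frac{491018}{14161} = 117069 \cdot \frac{1}{187143} + 491018 \cdot \frac{1}{14161} = \frac{39023}{62381} + \frac{491018}{14161} = \frac{31182798561}{883377341}$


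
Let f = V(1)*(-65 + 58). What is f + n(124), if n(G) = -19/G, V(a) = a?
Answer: -887/124 ≈ -7.1532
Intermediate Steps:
f = -7 (f = 1*(-65 + 58) = 1*(-7) = -7)
f + n(124) = -7 - 19/124 = -887/124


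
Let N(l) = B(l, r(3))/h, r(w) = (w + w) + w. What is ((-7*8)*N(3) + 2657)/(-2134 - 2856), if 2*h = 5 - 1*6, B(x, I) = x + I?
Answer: -4001/4990 ≈ -0.80180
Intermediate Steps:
r(w) = 3*w (r(w) = 2*w + w = 3*w)
B(x, I) = I + x
h = -1/2 (h = (5 - 1*6)/2 = (5 - 6)/2 = (1/2)*(-1) = -1/2 ≈ -0.50000)
N(l) = -18 - 2*l (N(l) = (3*3 + l)/(-1/2) = (9 + l)*(-2) = -18 - 2*l)
((-7*8)*N(3) + 2657)/(-2134 - 2856) = ((-7*8)*(-18 - 2*3) + 2657)/(-2134 - 2856) = (-56*(-18 - 6) + 2657)/(-4990) = (-56*(-24) + 2657)*(-1/4990) = (1344 + 2657)*(-1/4990) = 4001*(-1/4990) = -4001/4990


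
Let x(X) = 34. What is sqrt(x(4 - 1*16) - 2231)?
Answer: 13*I*sqrt(13) ≈ 46.872*I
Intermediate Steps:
sqrt(x(4 - 1*16) - 2231) = sqrt(34 - 2231) = sqrt(-2197) = 13*I*sqrt(13)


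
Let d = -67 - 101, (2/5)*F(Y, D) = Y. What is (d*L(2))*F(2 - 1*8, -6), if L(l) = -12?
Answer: -30240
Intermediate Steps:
F(Y, D) = 5*Y/2
d = -168
(d*L(2))*F(2 - 1*8, -6) = (-168*(-12))*(5*(2 - 1*8)/2) = 2016*(5*(2 - 8)/2) = 2016*((5/2)*(-6)) = 2016*(-15) = -30240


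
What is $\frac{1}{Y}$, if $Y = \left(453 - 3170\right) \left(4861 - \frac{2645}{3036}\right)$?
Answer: $- \frac{12}{158459639} \approx -7.5729 \cdot 10^{-8}$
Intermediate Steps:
$Y = - \frac{158459639}{12}$ ($Y = - 2717 \left(4861 - \frac{115}{132}\right) = \left(-2717\right) \frac{641537}{132} = - \frac{158459639}{12} \approx -1.3205 \cdot 10^{7}$)
$\frac{1}{Y} = \frac{1}{- \frac{158459639}{12}} = - \frac{12}{158459639}$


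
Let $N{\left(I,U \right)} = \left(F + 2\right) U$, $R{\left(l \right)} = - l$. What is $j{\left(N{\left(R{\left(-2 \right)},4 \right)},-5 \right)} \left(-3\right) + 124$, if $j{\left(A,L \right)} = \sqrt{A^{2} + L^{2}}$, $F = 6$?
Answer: $124 - 3 \sqrt{1049} \approx 26.835$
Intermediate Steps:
$N{\left(I,U \right)} = 8 U$ ($N{\left(I,U \right)} = \left(6 + 2\right) U = 8 U$)
$j{\left(N{\left(R{\left(-2 \right)},4 \right)},-5 \right)} \left(-3\right) + 124 = \sqrt{\left(8 \cdot 4\right)^{2} + \left(-5\right)^{2}} \left(-3\right) + 124 = \sqrt{32^{2} + 25} \left(-3\right) + 124 = \sqrt{1024 + 25} \left(-3\right) + 124 = \sqrt{1049} \left(-3\right) + 124 = - 3 \sqrt{1049} + 124 = 124 - 3 \sqrt{1049}$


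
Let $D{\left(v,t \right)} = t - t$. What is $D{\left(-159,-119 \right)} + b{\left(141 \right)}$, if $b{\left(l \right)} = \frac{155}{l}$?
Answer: $\frac{155}{141} \approx 1.0993$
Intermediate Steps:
$D{\left(v,t \right)} = 0$
$D{\left(-159,-119 \right)} + b{\left(141 \right)} = 0 + \frac{155}{141} = \frac{155}{141}$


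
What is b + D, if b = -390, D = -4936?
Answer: -5326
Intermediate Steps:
b + D = -390 - 4936 = -5326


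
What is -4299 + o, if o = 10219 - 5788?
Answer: 132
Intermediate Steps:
o = 4431
-4299 + o = -4299 + 4431 = 132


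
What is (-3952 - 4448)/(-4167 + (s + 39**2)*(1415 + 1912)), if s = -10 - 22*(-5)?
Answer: -28/17963 ≈ -0.0015588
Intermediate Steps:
s = 100 (s = -10 + 110 = 100)
(-3952 - 4448)/(-4167 + (s + 39**2)*(1415 + 1912)) = (-3952 - 4448)/(-4167 + (100 + 39**2)*(1415 + 1912)) = -8400/(-4167 + (100 + 1521)*3327) = -8400/(-4167 + 1621*3327) = -8400/(-4167 + 5393067) = -8400/5388900 = -8400*1/5388900 = -28/17963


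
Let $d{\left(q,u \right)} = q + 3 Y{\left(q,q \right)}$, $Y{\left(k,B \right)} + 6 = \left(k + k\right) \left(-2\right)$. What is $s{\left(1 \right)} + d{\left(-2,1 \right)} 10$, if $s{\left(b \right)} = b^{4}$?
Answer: $41$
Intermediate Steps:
$Y{\left(k,B \right)} = -6 - 4 k$ ($Y{\left(k,B \right)} = -6 + \left(k + k\right) \left(-2\right) = -6 + 2 k \left(-2\right) = -6 - 4 k$)
$d{\left(q,u \right)} = -18 - 11 q$ ($d{\left(q,u \right)} = q + 3 \left(-6 - 4 q\right) = q - \left(18 + 12 q\right) = -18 - 11 q$)
$s{\left(1 \right)} + d{\left(-2,1 \right)} 10 = 1^{4} + \left(-18 - -22\right) 10 = 1 + \left(-18 + 22\right) 10 = 1 + 4 \cdot 10 = 1 + 40 = 41$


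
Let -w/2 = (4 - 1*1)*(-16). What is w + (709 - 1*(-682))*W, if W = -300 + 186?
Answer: -158478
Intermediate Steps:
w = 96 (w = -2*(4 - 1*1)*(-16) = -2*(4 - 1)*(-16) = -6*(-16) = -2*(-48) = 96)
W = -114
w + (709 - 1*(-682))*W = 96 + (709 - 1*(-682))*(-114) = 96 + (709 + 682)*(-114) = 96 + 1391*(-114) = 96 - 158574 = -158478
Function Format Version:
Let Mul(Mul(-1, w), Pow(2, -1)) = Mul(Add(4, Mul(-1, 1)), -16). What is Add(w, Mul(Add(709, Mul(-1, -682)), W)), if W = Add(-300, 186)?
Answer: -158478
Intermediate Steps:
w = 96 (w = Mul(-2, Mul(Add(4, Mul(-1, 1)), -16)) = Mul(-2, Mul(Add(4, -1), -16)) = Mul(-2, Mul(3, -16)) = Mul(-2, -48) = 96)
W = -114
Add(w, Mul(Add(709, Mul(-1, -682)), W)) = Add(96, Mul(Add(709, Mul(-1, -682)), -114)) = Add(96, Mul(Add(709, 682), -114)) = Add(96, Mul(1391, -114)) = Add(96, -158574) = -158478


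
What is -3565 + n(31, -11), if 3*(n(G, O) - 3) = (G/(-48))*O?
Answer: -512587/144 ≈ -3559.6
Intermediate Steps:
n(G, O) = 3 - G*O/144 (n(G, O) = 3 + ((G/(-48))*O)/3 = 3 + ((G*(-1/48))*O)/3 = 3 + ((-G/48)*O)/3 = 3 + (-G*O/48)/3 = 3 - G*O/144)
-3565 + n(31, -11) = -3565 + (3 - 1/144*31*(-11)) = -3565 + (3 + 341/144) = -3565 + 773/144 = -512587/144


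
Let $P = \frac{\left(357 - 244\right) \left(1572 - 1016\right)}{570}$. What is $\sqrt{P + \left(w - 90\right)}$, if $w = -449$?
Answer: $\frac{i \sqrt{34827285}}{285} \approx 20.707 i$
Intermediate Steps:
$P = \frac{31414}{285}$ ($P = 113 \cdot 556 \cdot \frac{1}{570} = 62828 \cdot \frac{1}{570} = \frac{31414}{285} \approx 110.22$)
$\sqrt{P + \left(w - 90\right)} = \sqrt{\frac{31414}{285} - 539} = \sqrt{- \frac{122201}{285}} = \frac{i \sqrt{34827285}}{285}$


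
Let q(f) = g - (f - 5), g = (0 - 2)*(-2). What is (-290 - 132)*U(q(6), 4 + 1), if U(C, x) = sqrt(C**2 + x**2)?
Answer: -422*sqrt(34) ≈ -2460.7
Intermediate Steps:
g = 4 (g = -2*(-2) = 4)
q(f) = 9 - f (q(f) = 4 - (f - 5) = 4 - (-5 + f) = 4 + (5 - f) = 9 - f)
(-290 - 132)*U(q(6), 4 + 1) = (-290 - 132)*sqrt((9 - 1*6)**2 + (4 + 1)**2) = -422*sqrt((9 - 6)**2 + 5**2) = -422*sqrt(3**2 + 25) = -422*sqrt(9 + 25) = -422*sqrt(34)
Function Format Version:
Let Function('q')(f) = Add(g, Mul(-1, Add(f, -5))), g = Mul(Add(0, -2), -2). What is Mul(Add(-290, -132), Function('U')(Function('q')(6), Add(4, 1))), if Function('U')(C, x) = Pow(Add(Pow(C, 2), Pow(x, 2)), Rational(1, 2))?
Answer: Mul(-422, Pow(34, Rational(1, 2))) ≈ -2460.7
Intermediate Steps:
g = 4 (g = Mul(-2, -2) = 4)
Function('q')(f) = Add(9, Mul(-1, f)) (Function('q')(f) = Add(4, Mul(-1, Add(f, -5))) = Add(4, Mul(-1, Add(-5, f))) = Add(4, Add(5, Mul(-1, f))) = Add(9, Mul(-1, f)))
Mul(Add(-290, -132), Function('U')(Function('q')(6), Add(4, 1))) = Mul(Add(-290, -132), Pow(Add(Pow(Add(9, Mul(-1, 6)), 2), Pow(Add(4, 1), 2)), Rational(1, 2))) = Mul(-422, Pow(Add(Pow(Add(9, -6), 2), Pow(5, 2)), Rational(1, 2))) = Mul(-422, Pow(Add(Pow(3, 2), 25), Rational(1, 2))) = Mul(-422, Pow(Add(9, 25), Rational(1, 2))) = Mul(-422, Pow(34, Rational(1, 2)))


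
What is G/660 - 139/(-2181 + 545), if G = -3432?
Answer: -41841/8180 ≈ -5.1150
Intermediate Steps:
G/660 - 139/(-2181 + 545) = -3432/660 - 139/(-2181 + 545) = -3432*1/660 - 139/(-1636) = -26/5 - 139*(-1/1636) = -26/5 + 139/1636 = -41841/8180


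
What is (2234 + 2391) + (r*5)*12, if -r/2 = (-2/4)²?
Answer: 4595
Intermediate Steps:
r = -½ (r = -2*(-2/4)² = -2*(-2*¼)² = -2*(-½)² = -2*¼ = -½ ≈ -0.50000)
(2234 + 2391) + (r*5)*12 = (2234 + 2391) - ½*5*12 = 4625 - 5/2*12 = 4625 - 30 = 4595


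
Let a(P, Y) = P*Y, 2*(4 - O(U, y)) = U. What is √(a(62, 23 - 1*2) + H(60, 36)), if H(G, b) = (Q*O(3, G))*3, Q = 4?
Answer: 6*√37 ≈ 36.497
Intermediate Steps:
O(U, y) = 4 - U/2
H(G, b) = 30 (H(G, b) = (4*(4 - ½*3))*3 = (4*(4 - 3/2))*3 = (4*(5/2))*3 = 10*3 = 30)
√(a(62, 23 - 1*2) + H(60, 36)) = √(62*(23 - 1*2) + 30) = √(62*(23 - 2) + 30) = √(62*21 + 30) = √(1302 + 30) = √1332 = 6*√37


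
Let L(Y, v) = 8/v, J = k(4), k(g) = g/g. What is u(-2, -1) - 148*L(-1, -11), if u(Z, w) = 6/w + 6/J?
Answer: 1184/11 ≈ 107.64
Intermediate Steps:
k(g) = 1
J = 1
u(Z, w) = 6 + 6/w (u(Z, w) = 6/w + 6/1 = 6/w + 6*1 = 6/w + 6 = 6 + 6/w)
u(-2, -1) - 148*L(-1, -11) = (6 + 6/(-1)) - 1184/(-11) = (6 + 6*(-1)) - 1184*(-1)/11 = (6 - 6) - 148*(-8/11) = 0 + 1184/11 = 1184/11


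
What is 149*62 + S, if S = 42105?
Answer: 51343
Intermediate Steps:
149*62 + S = 149*62 + 42105 = 9238 + 42105 = 51343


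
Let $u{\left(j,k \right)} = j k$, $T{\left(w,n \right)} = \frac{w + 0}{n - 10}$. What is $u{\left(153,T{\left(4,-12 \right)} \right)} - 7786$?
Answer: $- \frac{85952}{11} \approx -7813.8$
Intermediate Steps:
$T{\left(w,n \right)} = \frac{w}{-10 + n}$
$u{\left(153,T{\left(4,-12 \right)} \right)} - 7786 = 153 \frac{4}{-10 - 12} - 7786 = 153 \frac{4}{-22} - 7786 = 153 \cdot 4 \left(- \frac{1}{22}\right) - 7786 = 153 \left(- \frac{2}{11}\right) - 7786 = - \frac{306}{11} - 7786 = - \frac{85952}{11}$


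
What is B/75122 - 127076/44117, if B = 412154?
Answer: 4318397373/1657078637 ≈ 2.6060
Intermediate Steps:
B/75122 - 127076/44117 = 412154/75122 - 127076/44117 = 412154*(1/75122) - 127076*1/44117 = 206077/37561 - 127076/44117 = 4318397373/1657078637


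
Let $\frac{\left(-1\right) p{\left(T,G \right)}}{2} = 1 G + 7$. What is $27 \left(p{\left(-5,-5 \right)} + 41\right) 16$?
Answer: $15984$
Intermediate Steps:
$p{\left(T,G \right)} = -14 - 2 G$ ($p{\left(T,G \right)} = - 2 \left(1 G + 7\right) = - 2 \left(G + 7\right) = - 2 \left(7 + G\right) = -14 - 2 G$)
$27 \left(p{\left(-5,-5 \right)} + 41\right) 16 = 27 \left(\left(-14 - -10\right) + 41\right) 16 = 27 \left(\left(-14 + 10\right) + 41\right) 16 = 27 \left(-4 + 41\right) 16 = 27 \cdot 37 \cdot 16 = 999 \cdot 16 = 15984$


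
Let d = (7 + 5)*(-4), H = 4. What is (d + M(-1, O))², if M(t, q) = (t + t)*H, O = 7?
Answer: 3136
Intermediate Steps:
M(t, q) = 8*t (M(t, q) = (t + t)*4 = (2*t)*4 = 8*t)
d = -48 (d = 12*(-4) = -48)
(d + M(-1, O))² = (-48 + 8*(-1))² = (-48 - 8)² = (-56)² = 3136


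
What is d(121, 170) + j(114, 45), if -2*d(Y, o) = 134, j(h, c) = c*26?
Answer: 1103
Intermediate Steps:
j(h, c) = 26*c
d(Y, o) = -67 (d(Y, o) = -½*134 = -67)
d(121, 170) + j(114, 45) = -67 + 26*45 = -67 + 1170 = 1103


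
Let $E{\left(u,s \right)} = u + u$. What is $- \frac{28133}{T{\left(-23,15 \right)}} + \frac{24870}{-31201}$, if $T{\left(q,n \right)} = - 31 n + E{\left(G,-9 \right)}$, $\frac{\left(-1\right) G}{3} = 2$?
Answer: $\frac{865914743}{14882877} \approx 58.182$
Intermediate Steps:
$G = -6$ ($G = \left(-3\right) 2 = -6$)
$E{\left(u,s \right)} = 2 u$
$T{\left(q,n \right)} = -12 - 31 n$ ($T{\left(q,n \right)} = - 31 n + 2 \left(-6\right) = - 31 n - 12 = -12 - 31 n$)
$- \frac{28133}{T{\left(-23,15 \right)}} + \frac{24870}{-31201} = - \frac{28133}{-12 - 465} + \frac{24870}{-31201} = - \frac{28133}{-12 - 465} + 24870 \left(- \frac{1}{31201}\right) = - \frac{28133}{-477} - \frac{24870}{31201} = \left(-28133\right) \left(- \frac{1}{477}\right) - \frac{24870}{31201} = \frac{28133}{477} - \frac{24870}{31201} = \frac{865914743}{14882877}$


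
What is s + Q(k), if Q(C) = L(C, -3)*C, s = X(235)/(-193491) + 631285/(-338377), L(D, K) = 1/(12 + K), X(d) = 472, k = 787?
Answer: 1867644681974/21824301369 ≈ 85.576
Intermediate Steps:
s = -122307679879/65472904107 (s = 472/(-193491) + 631285/(-338377) = 472*(-1/193491) + 631285*(-1/338377) = -472/193491 - 631285/338377 = -122307679879/65472904107 ≈ -1.8681)
Q(C) = C/9 (Q(C) = C/(12 - 3) = C/9)
s + Q(k) = -122307679879/65472904107 + (⅑)*787 = -122307679879/65472904107 + 787/9 = 1867644681974/21824301369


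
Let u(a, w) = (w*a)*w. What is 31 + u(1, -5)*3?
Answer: 106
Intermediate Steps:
u(a, w) = a*w² (u(a, w) = (a*w)*w = a*w²)
31 + u(1, -5)*3 = 31 + (1*(-5)²)*3 = 31 + (1*25)*3 = 31 + 25*3 = 31 + 75 = 106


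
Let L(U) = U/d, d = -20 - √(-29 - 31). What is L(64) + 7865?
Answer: 180831/23 + 32*I*√15/115 ≈ 7862.2 + 1.0777*I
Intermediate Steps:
d = -20 - 2*I*√15 (d = -20 - √(-60) = -20 - 2*I*√15 ≈ -20.0 - 7.746*I)
L(U) = U/(-20 - 2*I*√15)
L(64) + 7865 = (-1/23*64 + (1/230)*I*64*√15) + 7865 = (-64/23 + 32*I*√15/115) + 7865 = 180831/23 + 32*I*√15/115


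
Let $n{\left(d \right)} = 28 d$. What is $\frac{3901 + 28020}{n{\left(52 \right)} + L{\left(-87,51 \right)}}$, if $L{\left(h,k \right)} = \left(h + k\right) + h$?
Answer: $\frac{31921}{1333} \approx 23.947$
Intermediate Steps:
$L{\left(h,k \right)} = k + 2 h$
$\frac{3901 + 28020}{n{\left(52 \right)} + L{\left(-87,51 \right)}} = \frac{3901 + 28020}{28 \cdot 52 + \left(51 + 2 \left(-87\right)\right)} = \frac{31921}{1456 + \left(51 - 174\right)} = \frac{31921}{1456 - 123} = \frac{31921}{1333}$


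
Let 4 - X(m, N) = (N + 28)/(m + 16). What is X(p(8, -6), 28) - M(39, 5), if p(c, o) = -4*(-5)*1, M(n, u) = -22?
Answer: 220/9 ≈ 24.444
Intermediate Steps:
p(c, o) = 20 (p(c, o) = 20*1 = 20)
X(m, N) = 4 - (28 + N)/(16 + m) (X(m, N) = 4 - (N + 28)/(m + 16) = 4 - (28 + N)/(16 + m))
X(p(8, -6), 28) - M(39, 5) = (36 - 1*28 + 4*20)/(16 + 20) - 1*(-22) = (36 - 28 + 80)/36 + 22 = (1/36)*88 + 22 = 22/9 + 22 = 220/9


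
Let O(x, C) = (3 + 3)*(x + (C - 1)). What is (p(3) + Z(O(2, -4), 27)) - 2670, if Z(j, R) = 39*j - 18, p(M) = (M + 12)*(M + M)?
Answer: -3300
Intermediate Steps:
p(M) = 2*M*(12 + M) (p(M) = (12 + M)*(2*M) = 2*M*(12 + M))
O(x, C) = -6 + 6*C + 6*x (O(x, C) = 6*(x + (-1 + C)) = 6*(-1 + C + x) = -6 + 6*C + 6*x)
Z(j, R) = -18 + 39*j
(p(3) + Z(O(2, -4), 27)) - 2670 = (2*3*(12 + 3) + (-18 + 39*(-6 + 6*(-4) + 6*2))) - 2670 = (2*3*15 + (-18 + 39*(-6 - 24 + 12))) - 2670 = (90 + (-18 + 39*(-18))) - 2670 = (90 + (-18 - 702)) - 2670 = (90 - 720) - 2670 = -630 - 2670 = -3300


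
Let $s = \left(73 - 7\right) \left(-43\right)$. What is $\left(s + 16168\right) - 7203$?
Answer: $6127$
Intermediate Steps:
$s = -2838$ ($s = 66 \left(-43\right) = -2838$)
$\left(s + 16168\right) - 7203 = \left(-2838 + 16168\right) - 7203 = 13330 - 7203 = 6127$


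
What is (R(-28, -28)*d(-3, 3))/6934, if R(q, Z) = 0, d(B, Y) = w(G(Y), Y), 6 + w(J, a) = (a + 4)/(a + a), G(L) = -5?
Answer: 0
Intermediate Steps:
w(J, a) = -6 + (4 + a)/(2*a) (w(J, a) = -6 + (a + 4)/(a + a) = -6 + (4 + a)/((2*a)) = -6 + (4 + a)*(1/(2*a)) = -6 + (4 + a)/(2*a))
d(B, Y) = -11/2 + 2/Y
(R(-28, -28)*d(-3, 3))/6934 = (0*(-11/2 + 2/3))/6934 = (0*(-11/2 + 2*(⅓)))*(1/6934) = (0*(-11/2 + ⅔))*(1/6934) = (0*(-29/6))*(1/6934) = 0*(1/6934) = 0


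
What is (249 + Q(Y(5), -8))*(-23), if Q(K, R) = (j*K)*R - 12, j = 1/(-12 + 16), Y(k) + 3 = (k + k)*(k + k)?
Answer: -989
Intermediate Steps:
Y(k) = -3 + 4*k² (Y(k) = -3 + (k + k)*(k + k) = -3 + (2*k)*(2*k) = -3 + 4*k²)
j = ¼ (j = 1/4 = ¼ ≈ 0.25000)
Q(K, R) = -12 + K*R/4 (Q(K, R) = (K/4)*R - 12 = K*R/4 - 12 = -12 + K*R/4)
(249 + Q(Y(5), -8))*(-23) = (249 + (-12 + (¼)*(-3 + 4*5²)*(-8)))*(-23) = (249 + (-12 + (¼)*(-3 + 4*25)*(-8)))*(-23) = (249 + (-12 + (¼)*(-3 + 100)*(-8)))*(-23) = (249 + (-12 + (¼)*97*(-8)))*(-23) = (249 + (-12 - 194))*(-23) = (249 - 206)*(-23) = 43*(-23) = -989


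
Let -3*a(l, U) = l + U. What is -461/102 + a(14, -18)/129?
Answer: -59333/13158 ≈ -4.5093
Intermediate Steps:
a(l, U) = -U/3 - l/3 (a(l, U) = -(l + U)/3 = -(U + l)/3 = -U/3 - l/3)
-461/102 + a(14, -18)/129 = -461/102 + (-1/3*(-18) - 1/3*14)/129 = -461*1/102 + (6 - 14/3)*(1/129) = -461/102 + (4/3)*(1/129) = -461/102 + 4/387 = -59333/13158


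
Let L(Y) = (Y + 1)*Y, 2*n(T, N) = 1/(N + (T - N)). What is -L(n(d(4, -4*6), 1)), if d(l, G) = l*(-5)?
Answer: 39/1600 ≈ 0.024375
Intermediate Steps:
d(l, G) = -5*l
n(T, N) = 1/(2*T) (n(T, N) = 1/(2*(N + (T - N))) = 1/(2*T))
L(Y) = Y*(1 + Y) (L(Y) = (1 + Y)*Y = Y*(1 + Y))
-L(n(d(4, -4*6), 1)) = -1/(2*((-5*4)))*(1 + 1/(2*((-5*4)))) = -(½)/(-20)*(1 + (½)/(-20)) = -(½)*(-1/20)*(1 + (½)*(-1/20)) = -(-1)*(1 - 1/40)/40 = -(-1)*39/(40*40) = -1*(-39/1600) = 39/1600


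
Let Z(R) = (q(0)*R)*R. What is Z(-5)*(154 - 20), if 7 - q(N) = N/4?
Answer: 23450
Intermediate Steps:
q(N) = 7 - N/4
Z(R) = 7*R² (Z(R) = ((7 - ¼*0)*R)*R = ((7 + 0)*R)*R = (7*R)*R = 7*R²)
Z(-5)*(154 - 20) = (7*(-5)²)*(154 - 20) = (7*25)*134 = 175*134 = 23450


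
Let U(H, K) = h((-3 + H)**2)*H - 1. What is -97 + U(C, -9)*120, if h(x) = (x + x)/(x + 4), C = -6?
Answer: -27017/17 ≈ -1589.2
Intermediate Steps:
h(x) = 2*x/(4 + x) (h(x) = (2*x)/(4 + x) = 2*x/(4 + x))
U(H, K) = -1 + 2*H*(-3 + H)**2/(4 + (-3 + H)**2) (U(H, K) = (2*(-3 + H)**2/(4 + (-3 + H)**2))*H - 1 = 2*H*(-3 + H)**2/(4 + (-3 + H)**2) - 1 = -1 + 2*H*(-3 + H)**2/(4 + (-3 + H)**2))
-97 + U(C, -9)*120 = -97 + ((-4 - (-3 - 6)**2 + 2*(-6)*(-3 - 6)**2)/(4 + (-3 - 6)**2))*120 = -97 + ((-4 - 1*(-9)**2 + 2*(-6)*(-9)**2)/(4 + (-9)**2))*120 = -97 + ((-4 - 1*81 + 2*(-6)*81)/(4 + 81))*120 = -97 + ((-4 - 81 - 972)/85)*120 = -97 + ((1/85)*(-1057))*120 = -97 - 1057/85*120 = -97 - 25368/17 = -27017/17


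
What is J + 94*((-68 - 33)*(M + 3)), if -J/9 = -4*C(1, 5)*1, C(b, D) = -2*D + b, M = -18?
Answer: 142086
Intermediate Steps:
C(b, D) = b - 2*D
J = -324 (J = -9*(-4*(1 - 2*5)) = -9*(-4*(1 - 10)) = -9*(-4*(-9)) = -324 ≈ -324.00)
J + 94*((-68 - 33)*(M + 3)) = -324 + 94*((-68 - 33)*(-18 + 3)) = -324 + 94*(-101*(-15)) = -324 + 94*1515 = -324 + 142410 = 142086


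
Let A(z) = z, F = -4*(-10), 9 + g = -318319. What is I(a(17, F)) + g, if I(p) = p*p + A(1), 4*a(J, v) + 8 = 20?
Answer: -318318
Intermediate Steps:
g = -318328 (g = -9 - 318319 = -318328)
F = 40
a(J, v) = 3 (a(J, v) = -2 + (¼)*20 = -2 + 5 = 3)
I(p) = 1 + p² (I(p) = p*p + 1 = p² + 1 = 1 + p²)
I(a(17, F)) + g = (1 + 3²) - 318328 = (1 + 9) - 318328 = 10 - 318328 = -318318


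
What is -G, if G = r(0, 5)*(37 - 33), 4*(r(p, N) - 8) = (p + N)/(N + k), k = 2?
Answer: -229/7 ≈ -32.714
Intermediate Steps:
r(p, N) = 8 + (N + p)/(4*(2 + N)) (r(p, N) = 8 + ((p + N)/(N + 2))/4 = 8 + ((N + p)/(2 + N))/4 = 8 + (N + p)/(4*(2 + N)))
G = 229/7 (G = ((64 + 0 + 33*5)/(4*(2 + 5)))*(37 - 33) = ((¼)*(64 + 0 + 165)/7)*4 = ((¼)*(⅐)*229)*4 = (229/28)*4 = 229/7 ≈ 32.714)
-G = -1*229/7 = -229/7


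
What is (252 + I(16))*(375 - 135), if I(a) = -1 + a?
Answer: 64080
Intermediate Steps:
(252 + I(16))*(375 - 135) = (252 + (-1 + 16))*(375 - 135) = (252 + 15)*240 = 267*240 = 64080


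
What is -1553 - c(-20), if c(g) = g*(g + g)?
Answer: -2353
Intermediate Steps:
c(g) = 2*g² (c(g) = g*(2*g) = 2*g²)
-1553 - c(-20) = -1553 - 2*(-20)² = -1553 - 2*400 = -1553 - 1*800 = -1553 - 800 = -2353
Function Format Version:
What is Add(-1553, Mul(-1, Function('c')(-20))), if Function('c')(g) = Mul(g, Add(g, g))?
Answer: -2353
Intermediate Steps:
Function('c')(g) = Mul(2, Pow(g, 2)) (Function('c')(g) = Mul(g, Mul(2, g)) = Mul(2, Pow(g, 2)))
Add(-1553, Mul(-1, Function('c')(-20))) = Add(-1553, Mul(-1, Mul(2, Pow(-20, 2)))) = Add(-1553, Mul(-1, Mul(2, 400))) = Add(-1553, Mul(-1, 800)) = Add(-1553, -800) = -2353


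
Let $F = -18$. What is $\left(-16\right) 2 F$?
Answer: $576$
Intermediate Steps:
$\left(-16\right) 2 F = \left(-16\right) 2 \left(-18\right) = \left(-32\right) \left(-18\right) = 576$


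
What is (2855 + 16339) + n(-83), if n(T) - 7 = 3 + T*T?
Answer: 26093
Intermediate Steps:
n(T) = 10 + T² (n(T) = 7 + (3 + T*T) = 7 + (3 + T²) = 10 + T²)
(2855 + 16339) + n(-83) = (2855 + 16339) + (10 + (-83)²) = 19194 + (10 + 6889) = 19194 + 6899 = 26093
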